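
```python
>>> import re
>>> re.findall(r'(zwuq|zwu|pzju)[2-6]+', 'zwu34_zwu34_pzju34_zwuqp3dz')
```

Matches: at [0:5] match 'zwu34', group 1 = 'zwu'; at [6:11] match 'zwu34', group 1 = 'zwu'; at [12:18] match 'pzju34', group 1 = 'pzju'.
`findall` collects group 1 from each match (3 total).

['zwu', 'zwu', 'pzju']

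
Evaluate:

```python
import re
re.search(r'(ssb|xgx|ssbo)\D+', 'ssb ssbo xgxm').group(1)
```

'ssb'

`search` walks the string left to right and returns the first match it finds.
The match spans [0:13] → 'ssb ssbo xgxm'.
Captured: group 1 = 'ssb'.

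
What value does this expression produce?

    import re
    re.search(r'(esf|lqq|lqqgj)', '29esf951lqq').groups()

The match spans [2:5] → 'esf'.
Captured: group 1 = 'esf'.

('esf',)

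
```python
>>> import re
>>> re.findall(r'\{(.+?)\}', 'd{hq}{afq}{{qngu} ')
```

['hq', 'afq', '{qngu']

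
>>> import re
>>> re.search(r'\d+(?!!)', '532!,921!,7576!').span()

(0, 2)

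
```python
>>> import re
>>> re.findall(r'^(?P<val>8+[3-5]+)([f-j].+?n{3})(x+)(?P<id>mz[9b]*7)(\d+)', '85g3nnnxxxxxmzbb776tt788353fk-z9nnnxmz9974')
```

[('85', 'g3nnn', 'xxxxx', 'mzbb7', '76')]

This matches anchored at the start of the string; then one or more of a literal '8', then one or more of a character in [3-5] (captured as 'val'); then a character in [f-j], then one or more of any character (lazy), then exactly 3 of a literal 'n' (captured); then one or more of a literal 'x' (captured); then the literal 'mz', then zero or more of one of [9b], then the literal '7' (captured as 'id'); then one or more of a digit (captured).
5 groups means the one result is a tuple of 5 captured strings — 1 here.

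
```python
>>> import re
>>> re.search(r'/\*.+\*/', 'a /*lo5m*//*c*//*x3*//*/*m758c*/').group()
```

`re.search` tries every starting position until one works.
The match spans [2:32] → '/*lo5m*//*c*//*x3*//*/*m758c*/'.

'/*lo5m*//*c*//*x3*//*/*m758c*/'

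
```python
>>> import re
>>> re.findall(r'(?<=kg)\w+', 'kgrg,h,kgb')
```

['rg', 'b']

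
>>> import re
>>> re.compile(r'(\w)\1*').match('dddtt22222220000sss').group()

With `match`, the pattern is implicitly anchored at the beginning.
The match spans [0:3] → 'ddd'.

'ddd'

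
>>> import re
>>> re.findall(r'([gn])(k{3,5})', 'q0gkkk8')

[('g', 'kkk')]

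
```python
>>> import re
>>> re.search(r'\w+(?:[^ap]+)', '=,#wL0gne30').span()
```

(3, 11)

This matches one or more of a word character; then one or more of any character except [ap] (non-capturing group).
`re.search` scans for the first position where the pattern succeeds.
The match spans [3:11] → 'wL0gne30'.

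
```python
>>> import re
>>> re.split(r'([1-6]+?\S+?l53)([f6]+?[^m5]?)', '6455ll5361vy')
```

['', '6455ll53', '61', 'vy']

The pattern matches one or more of a character in [1-6] (lazy), then one or more of a non-whitespace character (lazy), then the literal 'l53' (captured); then one or more of one of [f6] (lazy), then optionally any character except [m5] (captured).
Matches to split on: at [0:10] → '6455ll5361'.
The group in the pattern means `split` returns the separators' captures alongside the pieces.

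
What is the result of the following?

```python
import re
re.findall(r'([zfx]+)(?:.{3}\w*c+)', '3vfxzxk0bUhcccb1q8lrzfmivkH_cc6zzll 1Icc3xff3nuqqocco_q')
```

['fxzx', 'zz']

The pattern matches one or more of one of [zfx] (captured); then exactly 3 of any character, then zero or more of a word character, then one or more of the literal 'c' (non-capturing group).
Scanning left to right: at [2:30] match 'fxzxk0bUhcccb1q8lrzfmivkH_cc', group 1 = 'fxzx'; at [31:52] match 'zzll 1Icc3xff3nuqqocc', group 1 = 'zz'.
Because there's exactly one group, `findall` drops the full match and keeps group 1 from each hit.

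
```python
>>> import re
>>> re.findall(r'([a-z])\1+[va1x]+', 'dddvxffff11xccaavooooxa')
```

A backreference is literal: `\1` must see the identical characters the first group matched.
Scanning left to right: at [0:5] match 'dddvx', group 1 = 'd'; at [5:12] match 'ffff11x', group 1 = 'f'; at [12:17] match 'ccaav', group 1 = 'c'; at [17:23] match 'ooooxa', group 1 = 'o'.
With a single group, `findall` returns only what that group captured — 4 items.

['d', 'f', 'c', 'o']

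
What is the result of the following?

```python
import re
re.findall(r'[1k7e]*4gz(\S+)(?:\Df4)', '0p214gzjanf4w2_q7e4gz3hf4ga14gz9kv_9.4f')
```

This matches zero or more of one of [1k7e], then the literal '4gz'; then one or more of a non-whitespace character (captured); then a non-digit, then the literal 'f4' (non-capturing group).
Because there's exactly one group, `findall` drops the full match and keeps group 1 from the one hit.

['janf4w2_q7e4gz3']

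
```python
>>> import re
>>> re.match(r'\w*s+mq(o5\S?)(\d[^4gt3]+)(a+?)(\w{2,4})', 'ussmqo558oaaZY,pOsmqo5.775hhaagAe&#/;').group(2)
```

'8oaaZY,pOsmqo5.775hha'

The match spans [0:33] → 'ussmqo558oaaZY,pOsmqo5.775hhaagAe'.
Captured: group 1 = 'o55', group 2 = '8oaaZY,pOsmqo5.775hha', group 3 = 'a', group 4 = 'gAe'.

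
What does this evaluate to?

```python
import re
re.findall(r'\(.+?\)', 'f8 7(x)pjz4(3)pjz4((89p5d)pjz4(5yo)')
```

Lazy quantifiers expand one character at a time until the remainder of the pattern can match.
Scanning left to right: at [4:7] → '(x)'; at [11:14] → '(3)'; at [18:26] → '((89p5d)'; at [30:35] → '(5yo)'.
No capturing groups, so `findall` returns the 4 full match strings.

['(x)', '(3)', '((89p5d)', '(5yo)']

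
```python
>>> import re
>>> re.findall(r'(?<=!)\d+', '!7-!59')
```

The `(?=…)`/`(?<=…)` assertion just peeks at neighbouring text; it doesn't advance the match position.
Scanning left to right: at [1:2] → '7'; at [4:6] → '59'.
No capturing groups, so `findall` returns the 2 full match strings.

['7', '59']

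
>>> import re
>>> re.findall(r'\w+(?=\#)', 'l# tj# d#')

['l', 'tj', 'd']

The `(?=…)`/`(?<=…)` assertion just peeks at neighbouring text; it doesn't advance the match position.
With no groups in the pattern, `findall` gives back each whole match — 3 here.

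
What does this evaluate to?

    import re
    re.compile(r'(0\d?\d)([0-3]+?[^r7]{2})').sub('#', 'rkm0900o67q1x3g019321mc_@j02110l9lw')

'rkm#7q1x3g#mc_@j#9lw'

This matches a literal '0', then optionally a digit, then a digit (captured); then one or more of a character in [0-3] (lazy), then exactly 2 of any character except [r7] (captured).
A non-greedy quantifier consumes as few characters as it can — just enough that the remainder of the pattern still matches from where it stops; whatever follows it matches normally.
Matches: at [3:9] → '0900o6'; at [15:21] → '019321'; at [26:32] → '02110l'.
Each match is replaced by '#'.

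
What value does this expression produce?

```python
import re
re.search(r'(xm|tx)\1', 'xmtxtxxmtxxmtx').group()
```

'txtx'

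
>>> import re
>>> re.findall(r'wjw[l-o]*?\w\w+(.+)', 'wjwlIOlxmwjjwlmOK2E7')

Pattern: the literal 'wjw', then zero or more of a character in [l-o] (lazy); then a word character, then one or more of a word character; then one or more of any character (captured).
Scanning left to right: at [0:20] match 'wjwlIOlxmwjjwlmOK2E7', group 1 = '7'.
One capturing group, so `findall` returns just the captured substring from the one match — 1 in all.

['7']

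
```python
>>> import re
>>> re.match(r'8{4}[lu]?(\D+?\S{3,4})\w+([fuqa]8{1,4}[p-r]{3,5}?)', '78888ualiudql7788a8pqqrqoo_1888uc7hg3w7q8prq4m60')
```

None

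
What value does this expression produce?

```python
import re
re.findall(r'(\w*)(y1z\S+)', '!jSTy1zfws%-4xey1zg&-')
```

[('jST', 'y1zfws%-4xey1zg&-')]

Multiple groups make `findall` return tuples — one 2-tuple for the one match.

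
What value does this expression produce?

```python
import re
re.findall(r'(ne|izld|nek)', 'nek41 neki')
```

['ne', 'ne']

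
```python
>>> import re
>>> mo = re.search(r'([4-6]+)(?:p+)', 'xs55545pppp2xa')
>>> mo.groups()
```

('55545',)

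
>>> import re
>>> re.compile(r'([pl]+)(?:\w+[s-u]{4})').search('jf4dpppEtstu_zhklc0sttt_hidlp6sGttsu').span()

(4, 36)

This matches one or more of one of [pl] (captured); then one or more of a word character, then exactly 4 of a character in [s-u] (non-capturing group).
`re.search` tries every starting position until one works.
The match spans [4:36] → 'pppEtstu_zhklc0sttt_hidlp6sGttsu'.
Captured: group 1 = 'ppp'.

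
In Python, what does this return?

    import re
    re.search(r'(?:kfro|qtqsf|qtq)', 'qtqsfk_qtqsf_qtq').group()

'qtqsf'

Alternation tries branches left to right and keeps the first one that lets the overall match succeed at that position.
`search` walks the string left to right and returns the first match it finds.
The match spans [0:5] → 'qtqsf'.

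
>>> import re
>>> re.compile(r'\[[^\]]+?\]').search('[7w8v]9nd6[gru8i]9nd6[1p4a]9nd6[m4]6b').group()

The match spans [0:6] → '[7w8v]'.

'[7w8v]'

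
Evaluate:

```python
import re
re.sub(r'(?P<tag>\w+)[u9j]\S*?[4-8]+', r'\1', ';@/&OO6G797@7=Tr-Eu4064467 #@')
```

';@/&OO6G7@7=Tr-E064467 #@'

Lazy quantifiers expand one character at a time until the remainder of the pattern can match.
`\1` in the replacement pulls in group 1's text for each match.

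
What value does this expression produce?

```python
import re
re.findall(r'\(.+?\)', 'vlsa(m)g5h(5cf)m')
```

With the lazy modifier that quantifier settles for the fewest repetitions that let the rest of the pattern succeed (the atoms after it are unaffected and can still be greedy).
With no groups in the pattern, `findall` gives back each whole match — 2 here.

['(m)', '(5cf)']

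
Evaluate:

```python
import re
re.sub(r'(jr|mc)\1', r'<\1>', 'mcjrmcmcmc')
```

'mcjr<mc>mc'

A backreference is literal: `\1` must see the identical characters the first group matched.
Matches: at [4:8] → 'mcmc'.
Each match is replaced using the text its own group 1 captured.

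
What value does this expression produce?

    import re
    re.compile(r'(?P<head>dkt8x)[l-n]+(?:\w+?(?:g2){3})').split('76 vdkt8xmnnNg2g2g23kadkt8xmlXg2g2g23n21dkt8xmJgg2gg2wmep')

['76 v', 'dkt8x', '3ka', 'dkt8x', '3n21dkt8xmJgg2gg2wmep']

A `+?`/`*?`/`{m,n}?` starts at its minimum and grows only as far as needed for what follows to match.
The group in the pattern means `split` returns the separators' captures alongside the pieces.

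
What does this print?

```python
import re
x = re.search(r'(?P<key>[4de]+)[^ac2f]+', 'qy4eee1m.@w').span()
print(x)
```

This matches one or more of one of [4de] (captured as 'key'); then one or more of any character except [ac2f].
The match spans [2:11] → '4eee1m.@w'.

(2, 11)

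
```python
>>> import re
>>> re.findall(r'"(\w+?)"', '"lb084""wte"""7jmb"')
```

['lb084', 'wte', '7jmb']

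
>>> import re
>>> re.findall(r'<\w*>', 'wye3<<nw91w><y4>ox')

['<nw91w>', '<y4>']

No capturing groups, so `findall` returns the 2 full match strings.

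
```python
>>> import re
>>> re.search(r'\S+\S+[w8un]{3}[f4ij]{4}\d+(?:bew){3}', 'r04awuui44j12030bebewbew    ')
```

None

The pattern matches one or more of a non-whitespace character, then one or more of a non-whitespace character, then exactly 3 of one of [w8un]; then exactly 4 of one of [f4ij], then one or more of a digit, then the literal 'bew' repeated 3 times.
`re.search` scans for the first position where the pattern succeeds.
Here the pattern never matches, so the call returns None.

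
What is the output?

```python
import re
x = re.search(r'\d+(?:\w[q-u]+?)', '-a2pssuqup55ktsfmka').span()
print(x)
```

The pattern matches one or more of a digit; then a word character, then one or more of a character in [q-u] (lazy) (non-capturing group).
With the lazy modifier that quantifier settles for the fewest repetitions that let the rest of the pattern succeed (the atoms after it are unaffected and can still be greedy).
Unlike `match`, `search` isn't anchored — it looks for the pattern anywhere in the string.
The match spans [2:5] → '2ps'.

(2, 5)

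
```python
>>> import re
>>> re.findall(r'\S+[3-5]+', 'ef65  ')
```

['ef65']

This matches one or more of a non-whitespace character; then one or more of a character in [3-5].
No capturing groups, so `findall` returns the 1 full match string.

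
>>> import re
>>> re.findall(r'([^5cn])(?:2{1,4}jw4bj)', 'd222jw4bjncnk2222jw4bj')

The pattern matches any character except [5cn] (captured); then 1 to 4 of a literal '2', then the literal 'jw4', then the literal 'bj' (non-capturing group).
Walking the string: at [0:9] match 'd222jw4bj', group 1 = 'd'; at [12:22] match 'k2222jw4bj', group 1 = 'k'.
Because there's exactly one group, `findall` drops the full match and keeps group 1 from each hit.

['d', 'k']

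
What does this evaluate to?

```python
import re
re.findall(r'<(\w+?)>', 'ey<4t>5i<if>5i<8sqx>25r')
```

Walking the string: at [2:6] match '<4t>', group 1 = '4t'; at [8:12] match '<if>', group 1 = 'if'; at [14:20] match '<8sqx>', group 1 = '8sqx'.
With a single group, `findall` returns only what that group captured — 3 items.

['4t', 'if', '8sqx']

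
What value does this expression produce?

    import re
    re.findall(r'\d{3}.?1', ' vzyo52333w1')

`findall` yields the raw match text (1 of them) because the pattern has no groups.

['333w1']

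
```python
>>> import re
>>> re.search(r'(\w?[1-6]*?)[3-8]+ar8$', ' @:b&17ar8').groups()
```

('1',)

The match spans [5:10] → '17ar8'.
Captured: group 1 = '1'.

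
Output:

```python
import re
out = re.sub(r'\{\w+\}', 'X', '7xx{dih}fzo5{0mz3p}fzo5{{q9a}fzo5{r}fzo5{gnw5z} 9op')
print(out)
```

Matches: at [3:8] → '{dih}'; at [12:19] → '{0mz3p}'; at [24:29] → '{q9a}'; at [33:36] → '{r}'; at [40:47] → '{gnw5z}'.
`sub` substitutes 'X' at each match site.

7xxXfzo5Xfzo5{Xfzo5Xfzo5X 9op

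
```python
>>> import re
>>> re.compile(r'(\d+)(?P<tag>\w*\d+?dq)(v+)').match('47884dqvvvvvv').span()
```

Pattern: one or more of a digit (captured); then zero or more of a word character, then one or more of a digit (lazy), then the literal 'dq' (captured as 'tag'); then one or more of a literal 'v' (captured).
With `match`, the pattern is implicitly anchored at the beginning.
The match spans [0:13] → '47884dqvvvvvv'.
Captured: group 1 = '4788', group 2 = '4dq', group 3 = 'vvvvvv'.

(0, 13)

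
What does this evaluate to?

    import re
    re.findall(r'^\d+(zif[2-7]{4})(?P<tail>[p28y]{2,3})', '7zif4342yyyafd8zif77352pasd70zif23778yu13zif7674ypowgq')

[('zif4342', 'yyy')]

The pattern matches anchored at the start of the string; then one or more of a digit; then the literal 'zif', then exactly 4 of a character in [2-7] (captured); then 2 to 3 of one of [p28y] (captured as 'tail').
Matches: at [0:11] match '7zif4342yyy', groups = ('zif4342', 'yyy').
With 2 capturing groups, `findall` returns a 2-tuple per match.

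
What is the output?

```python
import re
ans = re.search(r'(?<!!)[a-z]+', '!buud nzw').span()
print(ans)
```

The negative lookaround is zero-width — it rules out positions where the adjacent text would match, without consuming anything.
`re.search` scans for the first position where the pattern succeeds.
The match spans [2:5] → 'uud'.

(2, 5)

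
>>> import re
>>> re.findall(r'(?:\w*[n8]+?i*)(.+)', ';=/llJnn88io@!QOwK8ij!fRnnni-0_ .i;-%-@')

Pattern: zero or more of a word character, then one or more of one of [n8] (lazy), then zero or more of a literal 'i' (non-capturing group); then one or more of any character (captured).
Matches: at [3:39] match 'llJnn88io@!QOwK8ij!fRnnni-0_ .i;-%-@', group 1 = 'o@!QOwK8ij!fRnnni-0_ .i;-%-@'.
Because there's exactly one group, `findall` drops the full match and keeps group 1 from the one hit.

['o@!QOwK8ij!fRnnni-0_ .i;-%-@']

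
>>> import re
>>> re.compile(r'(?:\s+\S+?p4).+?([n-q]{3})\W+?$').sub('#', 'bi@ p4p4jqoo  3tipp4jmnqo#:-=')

'bi@#'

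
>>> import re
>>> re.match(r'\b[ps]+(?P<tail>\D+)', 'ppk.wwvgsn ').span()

(0, 11)

`match` is anchored at position 0; if the pattern doesn't fit there, it returns None.
The match spans [0:11] → 'ppk.wwvgsn '.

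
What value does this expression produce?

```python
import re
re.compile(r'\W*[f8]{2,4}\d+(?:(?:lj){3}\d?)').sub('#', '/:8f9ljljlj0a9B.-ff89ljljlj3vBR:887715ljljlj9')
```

'#a9B#vBR#'

Pattern: zero or more of a non-word character, then 2 to 4 of one of [f8]; then one or more of a digit; then the literal 'lj' repeated 3 times, then optionally a digit (non-capturing group).
Matches: at [0:12] → '/:8f9ljljlj0'; at [15:28] → '.-ff89ljljlj3'; at [31:45] → ':887715ljljlj9'.
Every occurrence is swapped for '#'.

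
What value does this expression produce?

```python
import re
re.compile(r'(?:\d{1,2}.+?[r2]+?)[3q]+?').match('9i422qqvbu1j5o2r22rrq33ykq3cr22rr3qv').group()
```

'9i422q'

`re.match` won't scan ahead — the pattern has to work from the very first character.
The match spans [0:6] → '9i422q'.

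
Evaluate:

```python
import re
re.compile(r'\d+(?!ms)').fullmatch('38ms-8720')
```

The negative lookaround is zero-width — it rules out positions where the adjacent text would match, without consuming anything.
`re.fullmatch` requires the pattern to consume the entire string.
Here the pattern can't cover the whole string, so the call returns None.

None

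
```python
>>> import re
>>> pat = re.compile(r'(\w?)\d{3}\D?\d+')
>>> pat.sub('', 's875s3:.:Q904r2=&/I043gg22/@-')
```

':.:=&/I043gg22/@-'

Pattern: optionally a word character (captured); then exactly 3 of a digit; then optionally a non-digit, then one or more of a digit.
Matches: at [0:6] → 's875s3'; at [9:15] → 'Q904r2'.
Each match is replaced by ''.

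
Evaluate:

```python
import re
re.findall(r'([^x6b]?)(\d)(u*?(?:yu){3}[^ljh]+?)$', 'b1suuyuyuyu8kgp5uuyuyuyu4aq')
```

[('p', '5', 'uuyuyuyu4aq')]

The pattern matches optionally any character except [x6b] (captured); then a digit (captured); then zero or more of a literal 'u' (lazy), then the literal 'yu' repeated 3 times, then one or more of any character except [ljh] (lazy) (captured); then anchored at the end.
3 groups means the one result is a tuple of 3 captured strings — 1 here.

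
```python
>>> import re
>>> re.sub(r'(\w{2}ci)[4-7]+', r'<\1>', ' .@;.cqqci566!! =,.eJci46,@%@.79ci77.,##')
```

This matches exactly 2 of a word character, then the literal 'ci' (captured); then one or more of a character in [4-7].
Each match is replaced using the text its own group 1 captured.

' .@;.c<qqci>!! =,.<eJci>,@%@.<79ci>.,##'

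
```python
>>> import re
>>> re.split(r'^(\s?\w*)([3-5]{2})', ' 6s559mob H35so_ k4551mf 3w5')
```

With a capturing group present, the delimiter's captured portion is kept in the result list.

['', ' 6s', '55', '9mob H35so_ k4551mf 3w5']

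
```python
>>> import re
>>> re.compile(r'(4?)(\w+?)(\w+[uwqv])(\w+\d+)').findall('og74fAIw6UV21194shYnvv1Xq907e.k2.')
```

[('', 'o', 'g74fAIw6UV21194shYnvv1Xq', '907')]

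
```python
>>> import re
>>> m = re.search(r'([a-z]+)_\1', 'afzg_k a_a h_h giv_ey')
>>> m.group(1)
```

'a'

The match spans [7:10] → 'a_a'.
Captured: group 1 = 'a'.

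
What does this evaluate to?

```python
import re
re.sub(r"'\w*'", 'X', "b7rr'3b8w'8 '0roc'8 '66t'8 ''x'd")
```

Every occurrence is swapped for 'X'.

"b7rrX8 X8 X8 Xx'd"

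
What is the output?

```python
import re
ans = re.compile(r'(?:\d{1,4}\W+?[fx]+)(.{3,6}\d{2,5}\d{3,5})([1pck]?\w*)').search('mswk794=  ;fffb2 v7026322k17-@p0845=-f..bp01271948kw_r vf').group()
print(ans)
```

794=  ;fffb2 v7026322k17

This matches 1 to 4 of a digit, then one or more of a non-word character (lazy), then one or more of one of [fx] (non-capturing group); then 3 to 6 of any character, then 2 to 5 of a digit, then 3 to 5 of a digit (captured); then optionally one of [1pck], then zero or more of a word character (captured).
`re.search` tries every starting position until one works.
The match spans [4:28] → '794=  ;fffb2 v7026322k17'.
Captured: group 1 = 'b2 v7026322', group 2 = 'k17'.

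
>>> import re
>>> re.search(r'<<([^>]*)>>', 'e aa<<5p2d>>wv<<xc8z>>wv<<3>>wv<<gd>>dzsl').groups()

('5p2d',)

The match spans [4:12] → '<<5p2d>>'.
Captured: group 1 = '5p2d'.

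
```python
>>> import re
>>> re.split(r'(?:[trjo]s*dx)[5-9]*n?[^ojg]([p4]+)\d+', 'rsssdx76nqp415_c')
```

['', 'p4', '_c']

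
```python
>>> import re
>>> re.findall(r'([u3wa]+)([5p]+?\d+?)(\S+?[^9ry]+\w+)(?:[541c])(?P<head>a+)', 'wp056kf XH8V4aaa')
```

This matches one or more of one of [u3wa] (captured); then one or more of one of [5p] (lazy), then one or more of a digit (lazy) (captured); then one or more of a non-whitespace character (lazy), then one or more of any character except [9ry], then one or more of a word character (captured); then one of [541c] (non-capturing group); then one or more of a literal 'a' (captured as 'head').
A non-greedy quantifier consumes as few characters as it can — just enough that the remainder of the pattern still matches from where it stops; whatever follows it matches normally.
Scanning left to right: at [0:16] match 'wp056kf XH8V4aaa', groups = ('w', 'p0', '56kf XH8V', 'aaa').
`findall` packs the 4 group values into a tuple for every match.

[('w', 'p0', '56kf XH8V', 'aaa')]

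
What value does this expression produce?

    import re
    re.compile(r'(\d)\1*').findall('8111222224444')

After group 1 captures some text, `\1` only succeeds where that same text appears again.
Walking the string: at [0:1] match '8', group 1 = '8'; at [1:4] match '111', group 1 = '1'; at [4:9] match '22222', group 1 = '2'; at [9:13] match '4444', group 1 = '4'.
With a single group, `findall` returns only what that group captured — 4 items.

['8', '1', '2', '4']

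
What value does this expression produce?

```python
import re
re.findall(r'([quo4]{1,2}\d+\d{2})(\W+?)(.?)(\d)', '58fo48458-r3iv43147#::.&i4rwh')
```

Pattern: 1 to 2 of one of [quo4], then one or more of a digit, then exactly 2 of a digit (captured); then one or more of a non-word character (lazy) (captured); then optionally any character (captured); then a digit (captured).
Matches: at [3:12] match 'o48458-r3', groups = ('o48458', '-', 'r', '3'); at [14:26] match '43147#::.&i4', groups = ('43147', '#::.&', 'i', '4').
With 4 capturing groups, `findall` returns a 4-tuple per match.

[('o48458', '-', 'r', '3'), ('43147', '#::.&', 'i', '4')]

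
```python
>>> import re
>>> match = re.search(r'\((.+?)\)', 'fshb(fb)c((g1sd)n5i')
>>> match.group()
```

Lazy quantifiers expand one character at a time until the remainder of the pattern can match.
The match spans [4:8] → '(fb)'.

'(fb)'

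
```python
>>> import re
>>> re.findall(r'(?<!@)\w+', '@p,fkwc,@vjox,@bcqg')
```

['fkwc', 'jox', 'cqg']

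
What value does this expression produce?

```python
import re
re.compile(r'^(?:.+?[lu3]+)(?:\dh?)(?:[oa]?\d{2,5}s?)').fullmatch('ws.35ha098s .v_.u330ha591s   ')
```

`re.fullmatch` is like wrapping the pattern in `^…$` (in single-line mode).
Here there's no way to consume every character, so the call returns None.

None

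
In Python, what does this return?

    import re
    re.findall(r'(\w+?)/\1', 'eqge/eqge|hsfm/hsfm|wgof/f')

['eqge', 'hsfm', 'f']

A backreference is literal: `\1` must see the identical characters the first group matched.
Walking the string: at [0:9] match 'eqge/eqge', group 1 = 'eqge'; at [10:19] match 'hsfm/hsfm', group 1 = 'hsfm'; at [23:26] match 'f/f', group 1 = 'f'.
`findall` collects group 1 from each match (3 total).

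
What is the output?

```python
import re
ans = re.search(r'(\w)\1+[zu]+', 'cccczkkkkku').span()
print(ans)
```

(0, 5)

`\1` has to match the exact text group 1 already captured.
Unlike `match`, `search` isn't anchored — it looks for the pattern anywhere in the string.
The match spans [0:5] → 'ccccz'.
Captured: group 1 = 'c'.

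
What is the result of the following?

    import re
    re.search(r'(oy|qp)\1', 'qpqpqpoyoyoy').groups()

('qp',)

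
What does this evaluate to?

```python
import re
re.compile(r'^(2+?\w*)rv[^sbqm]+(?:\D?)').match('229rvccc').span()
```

`re.match` won't scan ahead — the pattern has to work from the very first character.
The match spans [0:8] → '229rvccc'.

(0, 8)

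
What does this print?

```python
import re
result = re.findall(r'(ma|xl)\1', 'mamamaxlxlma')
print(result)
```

['ma', 'xl']

The backreference `\1` re-matches whatever the first group consumed, character for character.
Because there's exactly one group, `findall` drops the full match and keeps group 1 from each hit.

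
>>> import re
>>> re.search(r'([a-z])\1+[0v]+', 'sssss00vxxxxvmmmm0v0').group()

'sssss00v'

The backreference `\1` re-matches whatever the first group consumed, character for character.
The match spans [0:8] → 'sssss00v'.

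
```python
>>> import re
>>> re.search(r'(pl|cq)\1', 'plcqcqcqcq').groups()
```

('cq',)

The match spans [2:6] → 'cqcq'.
Captured: group 1 = 'cq'.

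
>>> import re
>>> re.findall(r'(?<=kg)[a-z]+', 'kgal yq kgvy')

['al', 'vy']

Lookahead/lookbehind check context without consuming it, so the matched span excludes the asserted characters.
No capturing groups, so `findall` returns the 2 full match strings.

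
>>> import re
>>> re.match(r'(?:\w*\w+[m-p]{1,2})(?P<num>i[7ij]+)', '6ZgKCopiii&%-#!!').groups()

('iii',)

Pattern: zero or more of a word character, then one or more of a word character, then 1 to 2 of a character in [m-p] (non-capturing group); then the literal 'i', then one or more of one of [7ij] (captured as 'num').
`match` is anchored at position 0; if the pattern doesn't fit there, it returns None.
The match spans [0:10] → '6ZgKCopiii'.
Captured: group 1 = 'iii'.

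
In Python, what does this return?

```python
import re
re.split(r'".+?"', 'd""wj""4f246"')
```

['d', '', '']

The `?` after the quantifier makes it lazy — it takes as little as possible before letting the rest of the pattern try.
The string is cut at each match, leaving 3 pieces.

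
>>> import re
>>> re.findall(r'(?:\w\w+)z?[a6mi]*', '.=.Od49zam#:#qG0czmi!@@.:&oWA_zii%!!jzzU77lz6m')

['Od49zam', 'qG0czmi', 'oWA_zii', 'jzzU77lz6m']

Pattern: a word character, then one or more of a word character (non-capturing group); then optionally the literal 'z', then zero or more of one of [a6mi].
Matches: at [3:10] → 'Od49zam'; at [13:20] → 'qG0czmi'; at [26:33] → 'oWA_zii'; at [36:46] → 'jzzU77lz6m'.
With no groups in the pattern, `findall` gives back each whole match — 4 here.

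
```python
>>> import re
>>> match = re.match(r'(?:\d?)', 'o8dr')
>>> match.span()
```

Pattern: optionally a digit (non-capturing group).
`re.match` only tries the pattern at the start of the string.
The match spans [0:0] → ''.

(0, 0)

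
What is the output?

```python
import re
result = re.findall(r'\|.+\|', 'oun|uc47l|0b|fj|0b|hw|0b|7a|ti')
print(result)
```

`findall` yields the raw match text (1 of them) because the pattern has no groups.

['|uc47l|0b|fj|0b|hw|0b|7a|']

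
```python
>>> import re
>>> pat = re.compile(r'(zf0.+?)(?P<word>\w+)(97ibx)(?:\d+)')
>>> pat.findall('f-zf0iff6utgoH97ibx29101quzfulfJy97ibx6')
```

This matches the literal 'zf0', then one or more of any character (lazy) (captured); then one or more of a word character (captured as 'word'); then the literal '97i', then the literal 'bx' (captured); then one or more of a digit (non-capturing group).
With 3 capturing groups, `findall` returns a 3-tuple per match.

[('zf0i', 'ff6utgoH97ibx29101quzfulfJy', '97ibx')]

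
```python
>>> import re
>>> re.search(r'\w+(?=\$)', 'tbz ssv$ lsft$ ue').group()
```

'ssv'

Because the assertion is zero-width, the text it checks is not consumed and won't appear in the result.
The match spans [4:7] → 'ssv'.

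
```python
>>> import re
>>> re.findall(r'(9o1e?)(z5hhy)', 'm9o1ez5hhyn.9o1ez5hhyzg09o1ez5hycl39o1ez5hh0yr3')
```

[('9o1e', 'z5hhy'), ('9o1e', 'z5hhy')]

This matches a literal '9', then the literal 'o1', then optionally a literal 'e' (captured); then the literal 'z5h', then the literal 'hy' (captured).
Scanning left to right: at [1:10] match '9o1ez5hhy', groups = ('9o1e', 'z5hhy'); at [12:21] match '9o1ez5hhy', groups = ('9o1e', 'z5hhy').
With 2 capturing groups, `findall` returns a 2-tuple per match.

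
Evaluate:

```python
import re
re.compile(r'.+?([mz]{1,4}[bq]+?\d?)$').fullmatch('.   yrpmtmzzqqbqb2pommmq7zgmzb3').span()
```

(0, 31)

`fullmatch` succeeds only if the pattern covers the string from start to end.
The match spans [0:31] → '.   yrpmtmzzqqbqb2pommmq7zgmzb3'.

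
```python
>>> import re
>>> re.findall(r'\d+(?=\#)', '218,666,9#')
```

The lookaround is zero-width — it requires the adjacent text to match without consuming it, so the asserted text isn't part of the match.
Matches: at [8:9] → '9'.
With no groups in the pattern, `findall` gives back each whole match — 1 here.

['9']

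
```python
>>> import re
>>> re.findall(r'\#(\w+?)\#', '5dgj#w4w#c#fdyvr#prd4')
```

With a single group, `findall` returns only what that group captured — 2 items.

['w4w', 'fdyvr']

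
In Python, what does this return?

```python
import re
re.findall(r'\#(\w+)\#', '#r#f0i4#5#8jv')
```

['r', '5']

Matches: at [0:3] match '#r#', group 1 = 'r'; at [7:10] match '#5#', group 1 = '5'.
`findall` collects group 1 from each match (2 total).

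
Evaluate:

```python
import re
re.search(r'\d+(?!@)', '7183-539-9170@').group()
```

'7183'

Because the assertion is negative and zero-width, positions next to the forbidden text are skipped.
The match spans [0:4] → '7183'.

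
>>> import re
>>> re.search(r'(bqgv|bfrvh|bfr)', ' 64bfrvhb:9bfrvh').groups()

('bfrvh',)

The match spans [3:8] → 'bfrvh'.
Captured: group 1 = 'bfrvh'.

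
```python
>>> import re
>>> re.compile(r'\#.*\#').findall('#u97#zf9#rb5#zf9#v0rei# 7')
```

['#u97#zf9#rb5#zf9#v0rei#']

`findall` yields the raw match text (1 of them) because the pattern has no groups.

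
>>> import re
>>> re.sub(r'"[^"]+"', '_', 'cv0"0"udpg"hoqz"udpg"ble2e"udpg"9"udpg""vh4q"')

'cv0_udpg_udpg_udpg_udpg"_'

Matches: at [3:6] → '"0"'; at [10:16] → '"hoqz"'; at [20:27] → '"ble2e"'; at [31:34] → '"9"'; at [39:45] → '"vh4q"'.
Every occurrence is swapped for '_'.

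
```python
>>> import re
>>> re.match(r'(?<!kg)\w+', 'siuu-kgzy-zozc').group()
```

`re.match` only tries the pattern at the start of the string.
The match spans [0:4] → 'siuu'.

'siuu'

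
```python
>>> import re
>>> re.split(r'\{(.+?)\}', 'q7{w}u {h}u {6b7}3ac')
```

['q7', 'w', 'u ', 'h', 'u ', '6b7', '3ac']

With a capturing group present, the delimiter's captured portion is kept in the result list.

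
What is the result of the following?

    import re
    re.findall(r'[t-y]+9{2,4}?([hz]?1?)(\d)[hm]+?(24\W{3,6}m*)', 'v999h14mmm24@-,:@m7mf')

3 groups means the one result is a tuple of 3 captured strings — 1 here.

[('h1', '4', '24@-,:@m')]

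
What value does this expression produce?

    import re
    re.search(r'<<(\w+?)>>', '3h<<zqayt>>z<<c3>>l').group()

`search` walks the string left to right and returns the first match it finds.
The match spans [2:11] → '<<zqayt>>'.
Captured: group 1 = 'zqayt'.

'<<zqayt>>'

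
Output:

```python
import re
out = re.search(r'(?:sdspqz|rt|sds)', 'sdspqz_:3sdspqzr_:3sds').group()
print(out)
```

sdspqz

`|` is ordered: at each position the engine commits to the first alternative that works.
`re.search` scans for the first position where the pattern succeeds.
The match spans [0:6] → 'sdspqz'.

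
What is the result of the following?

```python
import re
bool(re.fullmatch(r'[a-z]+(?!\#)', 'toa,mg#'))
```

False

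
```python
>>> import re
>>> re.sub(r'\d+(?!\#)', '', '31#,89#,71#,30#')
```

'1#,9#,1#,0#'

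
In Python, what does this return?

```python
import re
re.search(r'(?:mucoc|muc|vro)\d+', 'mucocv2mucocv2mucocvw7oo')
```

None

Here nothing in the string fits, so the call returns None.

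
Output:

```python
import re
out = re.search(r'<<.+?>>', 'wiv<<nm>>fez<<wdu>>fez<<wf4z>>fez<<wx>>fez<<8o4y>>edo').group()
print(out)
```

<<nm>>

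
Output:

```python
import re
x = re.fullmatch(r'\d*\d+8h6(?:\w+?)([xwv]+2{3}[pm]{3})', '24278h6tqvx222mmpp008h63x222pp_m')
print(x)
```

None

For `fullmatch`, every character of the input must be accounted for by the pattern.
Here there's no way to consume every character, so the call returns None.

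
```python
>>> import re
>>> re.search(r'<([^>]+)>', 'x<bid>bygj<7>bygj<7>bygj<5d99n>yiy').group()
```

'<bid>'

`re.search` tries every starting position until one works.
The match spans [1:6] → '<bid>'.
Captured: group 1 = 'bid'.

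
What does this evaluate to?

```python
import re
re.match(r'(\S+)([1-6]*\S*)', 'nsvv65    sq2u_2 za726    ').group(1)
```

'nsvv65'

This matches one or more of a non-whitespace character (captured); then zero or more of a character in [1-6], then zero or more of a non-whitespace character (captured).
`re.match` won't scan ahead — the pattern has to work from the very first character.
The match spans [0:6] → 'nsvv65'.
Captured: group 1 = 'nsvv65', group 2 = ''.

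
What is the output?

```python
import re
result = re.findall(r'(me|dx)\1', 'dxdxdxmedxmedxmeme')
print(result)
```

['dx', 'me']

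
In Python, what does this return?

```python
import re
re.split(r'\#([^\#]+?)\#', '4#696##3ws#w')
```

Matches to split on: at [1:6] → '#696#'; at [6:11] → '#3ws#'.
`re.split` interleaves the captured-group text with the surrounding fragments.

['4', '696', '', '3ws', 'w']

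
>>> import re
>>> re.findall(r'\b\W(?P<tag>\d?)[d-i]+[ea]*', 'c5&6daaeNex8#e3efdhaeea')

['6', '']

This matches a word boundary (`\b`, zero-width); then a non-word character; then optionally a digit (captured as 'tag'); then one or more of a character in [d-i], then zero or more of one of [ea].
With a single group, `findall` returns only what that group captured — 2 items.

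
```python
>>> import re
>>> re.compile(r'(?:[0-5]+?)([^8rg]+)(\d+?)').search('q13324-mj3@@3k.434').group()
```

The match spans [1:18] → '13324-mj3@@3k.434'.

'13324-mj3@@3k.434'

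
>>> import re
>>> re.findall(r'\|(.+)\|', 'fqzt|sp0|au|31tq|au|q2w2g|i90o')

Matches: at [4:26] match '|sp0|au|31tq|au|q2w2g|', group 1 = 'sp0|au|31tq|au|q2w2g'.
With a single group, `findall` returns only what that group captured — 1 item.

['sp0|au|31tq|au|q2w2g']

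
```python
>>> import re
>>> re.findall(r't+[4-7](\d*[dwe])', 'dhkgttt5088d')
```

['088d']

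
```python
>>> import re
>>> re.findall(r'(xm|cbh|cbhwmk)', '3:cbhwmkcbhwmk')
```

Branches in `(...|...)` are attempted left-to-right; the first branch that allows the whole pattern to succeed is taken.
`findall` collects group 1 from each match (2 total).

['cbh', 'cbh']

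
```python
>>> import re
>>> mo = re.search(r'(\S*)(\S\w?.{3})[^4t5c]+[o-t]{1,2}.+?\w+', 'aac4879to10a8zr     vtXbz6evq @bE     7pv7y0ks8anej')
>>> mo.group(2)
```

This matches zero or more of a non-whitespace character (captured); then a non-whitespace character, then optionally a word character, then exactly 3 of any character (captured); then one or more of any character except [4t5c]; then 1 to 2 of a character in [o-t], then one or more of any character (lazy), then one or more of a word character.
`search` walks the string left to right and returns the first match it finds.
The match spans [0:29] → 'aac4879to10a8zr     vtXbz6evq'.
Captured: group 1 = 'aac4879to10a8z', group 2 = 'r   '.

'r   '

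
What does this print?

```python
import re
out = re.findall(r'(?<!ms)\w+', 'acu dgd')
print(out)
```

The negative lookaround is zero-width — it rules out positions where the adjacent text would match, without consuming anything.
Scanning left to right: at [0:3] → 'acu'; at [4:7] → 'dgd'.
`findall` yields the raw match text (2 of them) because the pattern has no groups.

['acu', 'dgd']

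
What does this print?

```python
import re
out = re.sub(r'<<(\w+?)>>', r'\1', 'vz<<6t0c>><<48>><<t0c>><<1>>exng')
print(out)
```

Matches: at [2:10] → '<<6t0c>>'; at [10:16] → '<<48>>'; at [16:23] → '<<t0c>>'; at [23:28] → '<<1>>'.
Each match is replaced using the text its own group 1 captured.

vz6t0c48t0c1exng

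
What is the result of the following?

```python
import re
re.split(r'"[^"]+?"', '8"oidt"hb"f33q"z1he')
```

['8', 'hb', 'z1he']

Matches to split on: at [1:7] → '"oidt"'; at [9:15] → '"f33q"'.
Splitting on the pattern gives 3 pieces.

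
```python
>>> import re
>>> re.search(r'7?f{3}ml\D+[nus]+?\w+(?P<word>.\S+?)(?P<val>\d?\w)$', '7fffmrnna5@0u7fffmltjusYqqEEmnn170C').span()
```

Pattern: optionally the literal '7', then exactly 3 of the literal 'f', then the literal 'ml'; then one or more of a non-digit; then one or more of one of [nus] (lazy), then one or more of a word character; then any character, then one or more of a non-whitespace character (lazy) (captured as 'word'); then optionally a digit, then a word character (captured as 'val'); then anchored at the end.
The match spans [13:35] → '7fffmltjusYqqEEmnn170C'.

(13, 35)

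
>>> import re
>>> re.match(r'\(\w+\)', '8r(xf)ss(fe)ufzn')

None

`re.match` only tries the pattern at the start of the string.
Here position 0 doesn't satisfy it, so the call returns None.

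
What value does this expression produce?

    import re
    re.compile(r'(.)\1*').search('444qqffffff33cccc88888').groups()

('4',)

The match spans [0:3] → '444'.
Captured: group 1 = '4'.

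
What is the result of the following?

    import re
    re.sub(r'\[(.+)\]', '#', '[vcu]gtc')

`sub` substitutes '#' at each match site.

'#gtc'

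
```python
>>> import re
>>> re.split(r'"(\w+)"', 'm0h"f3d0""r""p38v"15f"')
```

`re.split` interleaves the captured-group text with the surrounding fragments.

['m0h', 'f3d0', '', 'r', '', 'p38v', '15f"']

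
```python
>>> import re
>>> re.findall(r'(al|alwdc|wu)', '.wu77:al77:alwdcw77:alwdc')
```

['wu', 'al', 'al', 'al']

`|` is ordered: at each position the engine commits to the first alternative that works.
With a single group, `findall` returns only what that group captured — 4 items.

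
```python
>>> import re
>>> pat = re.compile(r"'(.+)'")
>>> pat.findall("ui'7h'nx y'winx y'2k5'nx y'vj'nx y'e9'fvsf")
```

Scanning left to right: at [2:38] match "'7h'nx y'winx y'2k5'nx y'vj'nx y'e9'", group 1 = "7h'nx y'winx y'2k5'nx y'vj'nx y'e9".
One capturing group, so `findall` returns just the captured substring from the one match — 1 in all.

["7h'nx y'winx y'2k5'nx y'vj'nx y'e9"]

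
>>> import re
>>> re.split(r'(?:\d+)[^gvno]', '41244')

The pattern matches one or more of a digit (non-capturing group); then any character except [gvno].
The string is cut at each match, leaving 2 pieces.

['', '']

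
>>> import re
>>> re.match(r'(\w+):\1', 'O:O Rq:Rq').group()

`re.match` won't scan ahead — the pattern has to work from the very first character.
The match spans [0:3] → 'O:O'.

'O:O'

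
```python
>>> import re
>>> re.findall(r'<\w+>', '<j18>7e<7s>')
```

Matches: at [0:5] → '<j18>'; at [7:11] → '<7s>'.
Since nothing is captured, `findall` lists the 2 matched substrings directly.

['<j18>', '<7s>']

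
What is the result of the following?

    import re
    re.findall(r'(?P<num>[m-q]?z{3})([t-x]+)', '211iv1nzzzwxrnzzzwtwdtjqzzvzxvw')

[('nzzz', 'wx'), ('nzzz', 'wtw')]

Pattern: optionally a character in [m-q], then exactly 3 of a literal 'z' (captured as 'num'); then one or more of a character in [t-x] (captured).
Scanning left to right: at [6:12] match 'nzzzwx', groups = ('nzzz', 'wx'); at [13:20] match 'nzzzwtw', groups = ('nzzz', 'wtw').
`findall` packs the 2 group values into a tuple for every match.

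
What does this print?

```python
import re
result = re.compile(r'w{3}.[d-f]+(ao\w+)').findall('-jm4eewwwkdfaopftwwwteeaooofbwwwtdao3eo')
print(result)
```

['aopftwwwteeaooofbwwwtdao3eo']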